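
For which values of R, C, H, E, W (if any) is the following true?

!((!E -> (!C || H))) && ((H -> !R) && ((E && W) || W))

R=T, C=T, H=F, E=F, W=T

  !((!E -> (!C || H))) = True
    !E -> (!C || H) = False
      !E = True
      !C || H = False
        !C = False
  (H -> !R) && ((E && W) || W) = True
    H -> !R = True
      !R = False
    (E && W) || W = True
      E && W = False
Both conjuncts True, so the formula holds.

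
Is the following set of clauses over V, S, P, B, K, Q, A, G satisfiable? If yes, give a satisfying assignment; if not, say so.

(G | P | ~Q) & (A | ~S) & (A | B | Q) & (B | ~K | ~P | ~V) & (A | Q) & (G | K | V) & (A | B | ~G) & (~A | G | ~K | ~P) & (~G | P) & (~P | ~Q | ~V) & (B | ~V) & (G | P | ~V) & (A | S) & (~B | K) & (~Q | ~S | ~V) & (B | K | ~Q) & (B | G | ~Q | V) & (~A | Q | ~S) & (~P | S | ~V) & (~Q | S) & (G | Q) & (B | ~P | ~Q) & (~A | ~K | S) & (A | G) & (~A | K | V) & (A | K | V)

V: False, S: True, P: True, B: True, K: True, Q: True, A: True, G: True

Set V = False.
Set S = True.
  then (A | ~S) forces A = True.
  then (~A | Q | ~S) forces Q = True.
  then (~A | K | V) forces K = True.
Try P = False:
  (G | P | ~Q) forces G = True.
  clause (~G | P) is falsified — backtrack.
So P = True.
  then (~A | G | ~K | ~P) forces G = True.
  then (B | ~P | ~Q) forces B = True.
All clauses satisfied.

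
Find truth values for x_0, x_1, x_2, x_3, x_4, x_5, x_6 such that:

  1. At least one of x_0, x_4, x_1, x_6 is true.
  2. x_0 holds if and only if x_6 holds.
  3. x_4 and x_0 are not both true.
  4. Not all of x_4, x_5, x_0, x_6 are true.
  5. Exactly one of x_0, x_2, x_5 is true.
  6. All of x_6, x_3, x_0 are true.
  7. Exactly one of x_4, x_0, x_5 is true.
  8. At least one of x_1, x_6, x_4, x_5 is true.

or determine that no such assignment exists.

x_0 = True; x_1 = False; x_2 = False; x_3 = True; x_4 = False; x_5 = False; x_6 = True

  (1) {x_0, x_4, x_1, x_6}: 2 true — at least one ✓
  (2) x_0=T, x_6=T — same ✓
  (3) x_4=F, x_0=T — not both ✓
  (4) {x_4, x_5, x_0, x_6}: 2/4 true — not all ✓
  (5) {x_0, x_2, x_5}: 1 true — exactly one ✓
  (6) {x_6, x_3, x_0}: all 3 true ✓
  (7) {x_4, x_0, x_5}: 1 true — exactly one ✓
  (8) {x_1, x_6, x_4, x_5}: 1 true — at least one ✓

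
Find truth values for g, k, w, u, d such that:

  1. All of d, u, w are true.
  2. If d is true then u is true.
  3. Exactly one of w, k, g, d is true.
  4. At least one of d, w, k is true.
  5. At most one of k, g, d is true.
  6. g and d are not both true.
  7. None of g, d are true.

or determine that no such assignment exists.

Case d = True:
  Constraint (7) is violated (d=T) — contradiction.
Case d = False:
  Constraint (1) is violated (d=F) — contradiction.
Both cases fail — unsatisfiable.

Unsatisfiable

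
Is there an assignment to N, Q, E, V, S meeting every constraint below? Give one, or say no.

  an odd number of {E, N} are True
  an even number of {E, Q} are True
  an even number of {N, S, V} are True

N = True, Q = False, E = False, V = True, S = False

{E, N}: 1 true → odd ✓
{E, Q}: 0 true → even ✓
{N, S, V}: 2 true → even ✓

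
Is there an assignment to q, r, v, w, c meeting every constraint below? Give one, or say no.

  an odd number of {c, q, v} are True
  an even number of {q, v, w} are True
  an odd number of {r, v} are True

q = False; r = False; v = True; w = True; c = False

{c, q, v}: 1 true → odd ✓
{q, v, w}: 2 true → even ✓
{r, v}: 1 true → odd ✓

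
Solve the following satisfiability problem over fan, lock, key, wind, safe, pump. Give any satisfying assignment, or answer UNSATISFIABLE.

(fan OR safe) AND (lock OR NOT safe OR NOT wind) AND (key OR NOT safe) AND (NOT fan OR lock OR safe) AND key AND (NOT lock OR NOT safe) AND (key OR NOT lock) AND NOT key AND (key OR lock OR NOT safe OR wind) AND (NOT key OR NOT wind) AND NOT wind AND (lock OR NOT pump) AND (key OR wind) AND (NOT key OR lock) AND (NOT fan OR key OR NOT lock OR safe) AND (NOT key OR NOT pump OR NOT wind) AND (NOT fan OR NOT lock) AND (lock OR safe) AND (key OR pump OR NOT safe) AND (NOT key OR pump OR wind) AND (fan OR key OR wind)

Case key = True:
  Clause (NOT key) is falsified — contradiction.
Case key = False:
  Clause (key) is falsified — contradiction.
Both cases fail, so the formula is unsatisfiable.

The formula is unsatisfiable.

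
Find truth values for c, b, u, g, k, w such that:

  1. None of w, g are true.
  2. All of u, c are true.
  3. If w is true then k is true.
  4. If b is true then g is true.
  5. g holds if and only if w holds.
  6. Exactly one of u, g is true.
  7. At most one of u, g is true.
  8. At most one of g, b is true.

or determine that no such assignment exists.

c: True; b: False; u: True; g: False; k: True; w: False

  (1) {w, g}: 0 true — none ✓
  (2) {u, c}: all 2 true ✓
  (3) w=F ⇒ k: vacuous ✓
  (4) b=F ⇒ g: vacuous ✓
  (5) g=F, w=F — same ✓
  (6) {u, g}: 1 true — exactly one ✓
  (7) {u, g}: 1 true — at most one ✓
  (8) {g, b}: 0 true — at most one ✓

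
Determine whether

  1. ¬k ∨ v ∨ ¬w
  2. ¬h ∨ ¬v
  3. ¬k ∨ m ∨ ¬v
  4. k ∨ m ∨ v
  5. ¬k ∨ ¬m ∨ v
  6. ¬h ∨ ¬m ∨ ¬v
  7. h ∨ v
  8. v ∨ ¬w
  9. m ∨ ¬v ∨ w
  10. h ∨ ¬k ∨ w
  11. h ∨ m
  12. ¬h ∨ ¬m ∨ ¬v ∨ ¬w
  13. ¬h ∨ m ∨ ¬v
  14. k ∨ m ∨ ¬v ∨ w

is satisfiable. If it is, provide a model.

m = False, v = False, w = False, k = True, h = True

Set m = False.
  then (h ∨ m) forces h = True.
  then (¬h ∨ m ∨ ¬v) forces v = False.
  then (k ∨ m ∨ v) forces k = True.
  then (v ∨ ¬w) forces w = False.
All clauses satisfied.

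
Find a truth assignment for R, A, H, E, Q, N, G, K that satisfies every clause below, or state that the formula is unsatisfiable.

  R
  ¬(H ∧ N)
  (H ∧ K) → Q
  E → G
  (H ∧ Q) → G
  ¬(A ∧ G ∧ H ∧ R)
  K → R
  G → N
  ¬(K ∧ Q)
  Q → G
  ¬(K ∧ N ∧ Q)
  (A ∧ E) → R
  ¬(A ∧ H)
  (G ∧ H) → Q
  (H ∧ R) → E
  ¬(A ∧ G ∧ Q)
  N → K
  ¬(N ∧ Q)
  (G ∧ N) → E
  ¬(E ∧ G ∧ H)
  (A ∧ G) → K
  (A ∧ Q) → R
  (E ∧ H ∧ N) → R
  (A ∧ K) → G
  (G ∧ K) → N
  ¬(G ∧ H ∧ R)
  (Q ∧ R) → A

R = True, A = False, H = False, E = False, Q = False, N = True, G = False, K = True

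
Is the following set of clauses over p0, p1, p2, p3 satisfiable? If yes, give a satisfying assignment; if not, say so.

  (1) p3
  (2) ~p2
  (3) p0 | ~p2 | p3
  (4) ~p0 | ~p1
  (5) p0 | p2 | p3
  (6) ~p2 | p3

p0=F, p1=F, p2=F, p3=T

Unit clause (p3) forces p3 = True.
Unit clause (~p2) forces p2 = False.
Set p0 = False.
Set p1 = False.
Check each clause:
  (p3): p3 holds.
  (~p2): ~p2 holds.
  (p0 | ~p2 | p3): ~p2 holds.
  (~p0 | ~p1): ~p0 holds.
  (p0 | p2 | p3): p3 holds.
  (~p2 | p3): ~p2 holds.
All clauses satisfied.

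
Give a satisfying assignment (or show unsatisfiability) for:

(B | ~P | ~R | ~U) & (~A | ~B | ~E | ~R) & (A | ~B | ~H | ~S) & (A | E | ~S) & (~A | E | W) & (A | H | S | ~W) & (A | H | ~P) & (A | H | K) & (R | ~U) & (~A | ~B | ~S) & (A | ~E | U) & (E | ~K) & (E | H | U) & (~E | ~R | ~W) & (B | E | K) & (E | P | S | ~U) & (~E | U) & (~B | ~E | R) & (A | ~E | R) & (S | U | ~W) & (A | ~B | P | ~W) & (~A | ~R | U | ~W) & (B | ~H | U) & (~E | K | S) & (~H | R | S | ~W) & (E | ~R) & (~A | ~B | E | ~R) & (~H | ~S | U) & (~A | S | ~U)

P = False; R = True; A = False; U = True; B = False; S = False; H = True; W = False; E = True; K = True

Set P = False.
Set R = True.
  then (E | ~R) forces E = True.
  then (~E | ~R | ~W) forces W = False.
  then (~E | U) forces U = True.
Set A = False.
Set B = False.
Set S = False.
  then (~E | K | S) forces K = True.
Set H = True.
All clauses satisfied.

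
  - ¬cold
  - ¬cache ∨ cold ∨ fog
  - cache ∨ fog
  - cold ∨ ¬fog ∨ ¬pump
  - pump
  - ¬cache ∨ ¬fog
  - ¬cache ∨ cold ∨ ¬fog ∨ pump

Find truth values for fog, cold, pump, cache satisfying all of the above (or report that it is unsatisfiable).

Case cold = True:
  Clause (¬cold) is falsified — contradiction.
Case cold = False:
  (pump) forces pump = True.
  (cold ∨ ¬fog ∨ ¬pump) forces fog = False.
  (¬cache ∨ cold ∨ fog) forces cache = False.
  Clause (cache ∨ fog) is falsified — contradiction.
Both cases fail, so the formula is unsatisfiable.

Unsatisfiable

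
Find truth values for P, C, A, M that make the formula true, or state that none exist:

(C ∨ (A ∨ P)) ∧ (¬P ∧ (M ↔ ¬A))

P: False, C: True, A: False, M: True

  C ∨ (A ∨ P) = True
    A ∨ P = False
  ¬P ∧ (M ↔ ¬A) = True
    ¬P = True
    M ↔ ¬A = True
      ¬A = True
Both conjuncts True, so the formula holds.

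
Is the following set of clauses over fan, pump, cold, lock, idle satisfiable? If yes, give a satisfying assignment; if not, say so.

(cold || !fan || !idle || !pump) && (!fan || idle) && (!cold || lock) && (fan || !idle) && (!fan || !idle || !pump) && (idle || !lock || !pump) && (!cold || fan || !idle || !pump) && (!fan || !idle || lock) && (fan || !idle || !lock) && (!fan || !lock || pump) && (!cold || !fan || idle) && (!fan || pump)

Set fan = False.
  then (fan || !idle) forces idle = False.
Set pump = False.
Set cold = False.
Set lock = False.
All clauses satisfied.

fan: False; pump: False; cold: False; lock: False; idle: False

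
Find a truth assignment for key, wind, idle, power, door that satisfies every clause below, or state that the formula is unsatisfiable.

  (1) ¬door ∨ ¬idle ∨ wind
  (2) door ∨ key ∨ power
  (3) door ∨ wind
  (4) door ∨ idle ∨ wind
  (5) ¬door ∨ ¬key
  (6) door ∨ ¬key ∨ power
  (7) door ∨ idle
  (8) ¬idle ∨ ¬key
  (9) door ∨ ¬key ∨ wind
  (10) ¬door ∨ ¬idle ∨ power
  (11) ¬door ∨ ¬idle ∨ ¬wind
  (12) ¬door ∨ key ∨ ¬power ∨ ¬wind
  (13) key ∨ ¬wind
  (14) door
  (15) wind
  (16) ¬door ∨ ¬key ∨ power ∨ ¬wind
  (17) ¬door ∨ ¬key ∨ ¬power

Case key = True:
  (¬door ∨ ¬key) forces door = False.
  Clause (door) is falsified — contradiction.
Case key = False:
  (key ∨ ¬wind) forces wind = False.
  Clause (wind) is falsified — contradiction.
Both cases fail, so the formula is unsatisfiable.

No satisfying assignment exists.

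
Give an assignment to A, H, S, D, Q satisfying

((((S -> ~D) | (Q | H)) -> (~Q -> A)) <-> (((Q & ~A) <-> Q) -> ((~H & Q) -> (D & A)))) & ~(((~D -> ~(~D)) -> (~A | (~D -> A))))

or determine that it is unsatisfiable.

The conjunct ~(((~D -> ~(~D)) -> (~A | (~D -> A)))) is unsatisfiable on its own:
  A=F, D=F: evaluates to False.
  A=F, D=T: evaluates to False.
  A=T, D=F: evaluates to False.
  A=T, D=T: evaluates to False.
So the whole conjunction is unsatisfiable.

Unsatisfiable — no assignment works.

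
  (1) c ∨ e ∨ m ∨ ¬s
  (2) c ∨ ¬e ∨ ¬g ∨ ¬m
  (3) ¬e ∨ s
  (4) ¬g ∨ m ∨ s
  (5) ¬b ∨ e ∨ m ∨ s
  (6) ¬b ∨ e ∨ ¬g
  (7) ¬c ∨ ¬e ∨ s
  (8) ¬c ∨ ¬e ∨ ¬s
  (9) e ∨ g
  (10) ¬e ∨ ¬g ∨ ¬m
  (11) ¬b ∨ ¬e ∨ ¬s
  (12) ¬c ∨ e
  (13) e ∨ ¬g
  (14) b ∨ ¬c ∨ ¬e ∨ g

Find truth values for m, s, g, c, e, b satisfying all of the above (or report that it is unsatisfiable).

m = False, s = True, g = True, c = False, e = True, b = False

Set m = False.
Try s = False:
  (¬e ∨ s) forces e = False.
  (¬g ∨ m ∨ s) forces g = False.
  clause (e ∨ g) is falsified — backtrack.
So s = True.
Set g = True.
  then (e ∨ ¬g) forces e = True.
  then (¬c ∨ ¬e ∨ ¬s) forces c = False.
  then (¬b ∨ ¬e ∨ ¬s) forces b = False.
All clauses satisfied.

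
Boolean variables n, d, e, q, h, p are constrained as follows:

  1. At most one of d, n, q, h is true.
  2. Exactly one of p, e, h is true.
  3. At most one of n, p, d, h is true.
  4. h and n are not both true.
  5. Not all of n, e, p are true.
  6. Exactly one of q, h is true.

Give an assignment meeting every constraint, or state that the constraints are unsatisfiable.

n: False, d: False, e: False, q: False, h: True, p: False

  (1) {d, n, q, h}: 1 true — at most one ✓
  (2) {p, e, h}: 1 true — exactly one ✓
  (3) {n, p, d, h}: 1 true — at most one ✓
  (4) h=T, n=F — not both ✓
  (5) {n, e, p}: 0/3 true — not all ✓
  (6) {q, h}: 1 true — exactly one ✓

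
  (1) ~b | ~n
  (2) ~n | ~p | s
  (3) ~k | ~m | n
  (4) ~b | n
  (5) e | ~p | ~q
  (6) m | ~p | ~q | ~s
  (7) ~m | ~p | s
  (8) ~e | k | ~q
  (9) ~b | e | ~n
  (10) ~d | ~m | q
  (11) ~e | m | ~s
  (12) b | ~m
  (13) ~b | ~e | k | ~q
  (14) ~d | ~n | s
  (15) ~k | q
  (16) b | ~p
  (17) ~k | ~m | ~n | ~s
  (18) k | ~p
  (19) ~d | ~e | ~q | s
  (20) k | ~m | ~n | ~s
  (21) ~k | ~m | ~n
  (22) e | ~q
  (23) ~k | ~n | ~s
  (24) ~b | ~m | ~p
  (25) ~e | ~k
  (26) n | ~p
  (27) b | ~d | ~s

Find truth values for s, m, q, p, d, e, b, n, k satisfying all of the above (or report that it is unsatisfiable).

Set s = False.
Set m = False.
Try q = True:
  (e | ~q) forces e = True.
  (~e | k | ~q) forces k = True.
  clause (~e | ~k) is falsified — backtrack.
So q = False.
  then (~k | q) forces k = False.
  then (k | ~p) forces p = False.
Set d = False.
Set e = False.
Set b = False.
Set n = False.
All clauses satisfied.

s=F, m=F, q=F, p=F, d=F, e=F, b=F, n=F, k=F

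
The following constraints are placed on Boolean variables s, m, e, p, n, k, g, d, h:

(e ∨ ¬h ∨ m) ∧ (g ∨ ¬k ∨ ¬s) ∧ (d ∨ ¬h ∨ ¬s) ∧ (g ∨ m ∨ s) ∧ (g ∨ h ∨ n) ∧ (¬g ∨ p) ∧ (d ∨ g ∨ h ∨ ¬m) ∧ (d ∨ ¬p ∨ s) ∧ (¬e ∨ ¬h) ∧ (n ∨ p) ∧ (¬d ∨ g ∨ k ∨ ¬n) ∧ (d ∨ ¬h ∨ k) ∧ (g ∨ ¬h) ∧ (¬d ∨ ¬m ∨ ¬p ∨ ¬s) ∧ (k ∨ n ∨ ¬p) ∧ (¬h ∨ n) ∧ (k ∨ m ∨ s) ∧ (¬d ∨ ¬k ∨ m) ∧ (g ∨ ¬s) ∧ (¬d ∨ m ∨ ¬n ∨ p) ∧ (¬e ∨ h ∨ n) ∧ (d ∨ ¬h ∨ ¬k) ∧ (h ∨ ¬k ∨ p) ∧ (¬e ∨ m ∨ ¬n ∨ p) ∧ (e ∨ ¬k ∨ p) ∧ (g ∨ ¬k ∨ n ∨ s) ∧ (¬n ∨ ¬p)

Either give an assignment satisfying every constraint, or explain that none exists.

s=F, m=T, e=F, p=T, n=F, k=T, g=T, d=T, h=F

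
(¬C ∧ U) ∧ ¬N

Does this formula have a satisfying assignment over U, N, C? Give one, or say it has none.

U: True; N: False; C: False

  ¬C ∧ U = True
    ¬C = True
  ¬N = True
Both conjuncts True, so the formula holds.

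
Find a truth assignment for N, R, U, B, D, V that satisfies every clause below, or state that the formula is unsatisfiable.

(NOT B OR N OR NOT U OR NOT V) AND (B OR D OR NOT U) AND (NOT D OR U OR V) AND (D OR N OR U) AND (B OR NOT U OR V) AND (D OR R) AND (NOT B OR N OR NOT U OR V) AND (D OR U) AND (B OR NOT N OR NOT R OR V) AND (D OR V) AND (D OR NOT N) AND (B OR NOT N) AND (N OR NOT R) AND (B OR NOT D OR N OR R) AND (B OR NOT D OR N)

N = True, R = False, U = True, B = True, D = True, V = True

Set N = True.
  then (D OR NOT N) forces D = True.
  then (B OR NOT N) forces B = True.
Set R = False.
Set U = True.
Set V = True.
All clauses satisfied.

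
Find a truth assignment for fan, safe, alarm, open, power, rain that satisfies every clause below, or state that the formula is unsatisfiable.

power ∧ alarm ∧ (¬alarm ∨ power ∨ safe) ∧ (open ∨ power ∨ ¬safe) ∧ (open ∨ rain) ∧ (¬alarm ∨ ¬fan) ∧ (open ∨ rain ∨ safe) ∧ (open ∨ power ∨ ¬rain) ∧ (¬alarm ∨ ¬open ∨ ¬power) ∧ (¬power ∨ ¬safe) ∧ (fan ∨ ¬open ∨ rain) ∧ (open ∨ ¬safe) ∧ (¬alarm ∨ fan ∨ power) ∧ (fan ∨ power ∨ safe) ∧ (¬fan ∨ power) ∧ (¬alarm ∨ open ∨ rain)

Unit clause (power) forces power = True.
Unit clause (alarm) forces alarm = True.
In (¬alarm ∨ ¬fan) only ¬fan is left, so fan = False.
In (¬alarm ∨ ¬open ∨ ¬power) only ¬open is left, so open = False.
In (¬power ∨ ¬safe) only ¬safe is left, so safe = False.
In (¬alarm ∨ open ∨ rain) only rain is left, so rain = True.
All clauses satisfied.

fan = False, safe = False, alarm = True, open = False, power = True, rain = True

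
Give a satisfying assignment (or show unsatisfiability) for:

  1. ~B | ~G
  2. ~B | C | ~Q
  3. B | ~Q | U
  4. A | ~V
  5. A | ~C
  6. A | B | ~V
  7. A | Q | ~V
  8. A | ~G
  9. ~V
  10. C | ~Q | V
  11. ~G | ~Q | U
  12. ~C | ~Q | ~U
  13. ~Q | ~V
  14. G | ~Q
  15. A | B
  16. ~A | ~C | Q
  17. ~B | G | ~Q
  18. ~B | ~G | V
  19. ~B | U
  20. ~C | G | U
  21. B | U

Unit clause (~V) forces V = False.
Set A = True.
Set B = True.
  then (~B | ~G) forces G = False.
  then (G | ~Q) forces Q = False.
  then (~A | ~C | Q) forces C = False.
  then (~B | U) forces U = True.
All clauses satisfied.

A=T, V=F, B=T, C=F, Q=F, U=T, G=F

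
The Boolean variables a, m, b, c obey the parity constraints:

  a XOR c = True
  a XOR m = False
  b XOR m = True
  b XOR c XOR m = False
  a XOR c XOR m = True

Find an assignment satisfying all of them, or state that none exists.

a = False, m = False, b = True, c = True

a XOR c = F XOR T = True ✓
a XOR m = F XOR F = False ✓
b XOR m = T XOR F = True ✓
b XOR c XOR m = T XOR T XOR F = False ✓
a XOR c XOR m = F XOR T XOR F = True ✓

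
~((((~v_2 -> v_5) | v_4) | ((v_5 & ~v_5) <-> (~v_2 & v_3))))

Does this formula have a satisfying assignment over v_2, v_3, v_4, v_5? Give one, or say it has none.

v_2 = False; v_3 = True; v_4 = False; v_5 = False

  ~((((~v_2 -> v_5) | v_4) | ((v_5 & ~v_5) <-> (~v_2 & v_3)))) = True
    ((~v_2 -> v_5) | v_4) | ((v_5 & ~v_5) <-> (~v_2 & v_3)) = False
      (~v_2 -> v_5) | v_4 = False
        ~v_2 -> v_5 = False
          ~v_2 = True
      (v_5 & ~v_5) <-> (~v_2 & v_3) = False
        v_5 & ~v_5 = False
          ~v_5 = True
        ~v_2 & v_3 = True
          ~v_2 = True
The formula evaluates to True.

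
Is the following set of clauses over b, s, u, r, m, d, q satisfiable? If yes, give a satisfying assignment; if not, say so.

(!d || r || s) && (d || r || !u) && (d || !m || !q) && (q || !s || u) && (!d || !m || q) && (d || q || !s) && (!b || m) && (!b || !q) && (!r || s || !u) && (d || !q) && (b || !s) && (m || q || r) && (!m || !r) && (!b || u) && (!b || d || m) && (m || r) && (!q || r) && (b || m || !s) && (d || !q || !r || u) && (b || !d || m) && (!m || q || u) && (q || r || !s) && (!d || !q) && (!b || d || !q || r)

b: False, s: False, u: False, r: True, m: False, d: False, q: False

Set b = False.
  then (b || !s) forces s = False.
Try u = True:
  (!r || s || !u) forces r = False.
  (!d || r || s) forces d = False.
  clause (d || r || !u) is falsified — backtrack.
So u = False.
Try r = False:
  (!d || r || s) forces d = False.
  (d || !q) forces q = False.
  (m || q || r) forces m = True.
  clause (!m || q || u) is falsified — backtrack.
So r = True.
  then (!m || !r) forces m = False.
  then (b || !d || m) forces d = False.
  then (d || !q) forces q = False.
All clauses satisfied.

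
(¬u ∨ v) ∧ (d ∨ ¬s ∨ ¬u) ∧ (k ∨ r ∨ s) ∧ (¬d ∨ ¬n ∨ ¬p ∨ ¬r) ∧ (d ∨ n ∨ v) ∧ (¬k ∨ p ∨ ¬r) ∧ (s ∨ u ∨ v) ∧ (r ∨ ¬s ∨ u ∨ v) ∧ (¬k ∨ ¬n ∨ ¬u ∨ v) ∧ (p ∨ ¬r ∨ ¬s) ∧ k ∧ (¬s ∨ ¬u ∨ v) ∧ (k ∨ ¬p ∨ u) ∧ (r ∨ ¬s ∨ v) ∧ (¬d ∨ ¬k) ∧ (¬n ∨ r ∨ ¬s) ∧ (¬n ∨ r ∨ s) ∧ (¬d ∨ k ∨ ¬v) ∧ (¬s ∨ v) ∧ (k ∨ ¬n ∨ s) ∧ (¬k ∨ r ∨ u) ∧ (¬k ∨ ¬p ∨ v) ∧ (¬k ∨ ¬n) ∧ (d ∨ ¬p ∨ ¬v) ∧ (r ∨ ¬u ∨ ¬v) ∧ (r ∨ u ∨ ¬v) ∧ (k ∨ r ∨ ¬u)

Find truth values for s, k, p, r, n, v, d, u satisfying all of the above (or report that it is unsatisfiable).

Case k = True:
  (¬d ∨ ¬k) forces d = False.
  (¬k ∨ ¬n) forces n = False.
  (d ∨ n ∨ v) forces v = True.
  (d ∨ ¬p ∨ ¬v) forces p = False.
  (¬k ∨ p ∨ ¬r) forces r = False.
  (¬k ∨ r ∨ u) forces u = True.
  Clause (r ∨ ¬u ∨ ¬v) is falsified — contradiction.
Case k = False:
  Clause (k) is falsified — contradiction.
Both cases fail, so the formula is unsatisfiable.

The formula is unsatisfiable.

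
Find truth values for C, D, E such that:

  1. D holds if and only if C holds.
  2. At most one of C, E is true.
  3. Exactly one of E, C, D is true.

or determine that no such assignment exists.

C = False, D = False, E = True

  (1) D=F, C=F — same ✓
  (2) {C, E}: 1 true — at most one ✓
  (3) {E, C, D}: 1 true — exactly one ✓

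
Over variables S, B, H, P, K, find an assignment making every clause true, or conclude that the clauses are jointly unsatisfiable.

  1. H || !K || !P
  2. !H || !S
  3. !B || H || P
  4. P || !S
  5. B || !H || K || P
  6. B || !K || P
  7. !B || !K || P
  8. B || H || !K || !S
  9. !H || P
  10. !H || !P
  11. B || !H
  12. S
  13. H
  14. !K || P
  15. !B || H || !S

Case S = True:
  (!H || !S) forces H = False.
  Clause (H) is falsified — contradiction.
Case S = False:
  Clause (S) is falsified — contradiction.
Both cases fail, so the formula is unsatisfiable.

The formula is unsatisfiable.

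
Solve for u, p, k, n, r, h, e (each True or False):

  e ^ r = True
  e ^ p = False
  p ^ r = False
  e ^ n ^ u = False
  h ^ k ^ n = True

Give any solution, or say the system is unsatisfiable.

Adding constraints 1, 2, 3 mod 2: every variable appears an even number of times on the left, so the left side is 0.
But the right sides sum to 1 (mod 2). 0 ≠ 1 — the system is inconsistent.

The formula is unsatisfiable.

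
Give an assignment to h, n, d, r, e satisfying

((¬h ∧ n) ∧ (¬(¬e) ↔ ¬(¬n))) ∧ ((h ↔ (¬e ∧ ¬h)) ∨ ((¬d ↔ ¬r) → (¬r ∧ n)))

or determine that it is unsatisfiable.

h = False, n = True, d = False, r = True, e = True

  (¬h ∧ n) ∧ (¬(¬e) ↔ ¬(¬n)) = True
    ¬h ∧ n = True
      ¬h = True
    ¬(¬e) ↔ ¬(¬n) = True
      ¬(¬e) = True
        ¬e = False
      ¬(¬n) = True
        ¬n = False
  (h ↔ (¬e ∧ ¬h)) ∨ ((¬d ↔ ¬r) → (¬r ∧ n)) = True
    h ↔ (¬e ∧ ¬h) = True
      ¬e ∧ ¬h = False
        ¬e = False
        ¬h = True
    (¬d ↔ ¬r) → (¬r ∧ n) = True
      ¬d ↔ ¬r = False
        ¬d = True
        ¬r = False
      ¬r ∧ n = False
        ¬r = False
Both conjuncts True, so the formula holds.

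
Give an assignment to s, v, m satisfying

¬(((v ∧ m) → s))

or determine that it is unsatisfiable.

s=F; v=T; m=T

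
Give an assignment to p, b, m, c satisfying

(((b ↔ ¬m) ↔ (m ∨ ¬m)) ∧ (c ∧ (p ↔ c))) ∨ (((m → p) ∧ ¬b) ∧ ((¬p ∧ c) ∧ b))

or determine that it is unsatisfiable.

p=T, b=F, m=T, c=T

  (((b ↔ ¬m) ↔ (m ∨ ¬m)) ∧ (c ∧ (p ↔ c))) ∨ (((m → p) ∧ ¬b) ∧ ((¬p ∧ c) ∧ b)) = True
    ((b ↔ ¬m) ↔ (m ∨ ¬m)) ∧ (c ∧ (p ↔ c)) = True
      (b ↔ ¬m) ↔ (m ∨ ¬m) = True
        b ↔ ¬m = True
          ¬m = False
        m ∨ ¬m = True
          ¬m = False
      c ∧ (p ↔ c) = True
        p ↔ c = True
    ((m → p) ∧ ¬b) ∧ ((¬p ∧ c) ∧ b) = False
      (m → p) ∧ ¬b = True
        m → p = True
        ¬b = True
      (¬p ∧ c) ∧ b = False
        ¬p ∧ c = False
          ¬p = False
The formula evaluates to True.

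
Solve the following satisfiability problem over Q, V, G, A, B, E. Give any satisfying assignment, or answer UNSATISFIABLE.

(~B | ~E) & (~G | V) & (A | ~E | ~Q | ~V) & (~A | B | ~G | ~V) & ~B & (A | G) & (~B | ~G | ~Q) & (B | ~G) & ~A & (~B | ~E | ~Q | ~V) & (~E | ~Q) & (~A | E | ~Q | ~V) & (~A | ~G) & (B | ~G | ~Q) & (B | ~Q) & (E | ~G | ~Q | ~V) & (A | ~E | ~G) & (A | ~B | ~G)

Unsatisfiable — no assignment works.

Case A = True:
  Clause (~A) is falsified — contradiction.
Case A = False:
  (~B) forces B = False.
  (A | G) forces G = True.
  Clause (B | ~G) is falsified — contradiction.
Both cases fail, so the formula is unsatisfiable.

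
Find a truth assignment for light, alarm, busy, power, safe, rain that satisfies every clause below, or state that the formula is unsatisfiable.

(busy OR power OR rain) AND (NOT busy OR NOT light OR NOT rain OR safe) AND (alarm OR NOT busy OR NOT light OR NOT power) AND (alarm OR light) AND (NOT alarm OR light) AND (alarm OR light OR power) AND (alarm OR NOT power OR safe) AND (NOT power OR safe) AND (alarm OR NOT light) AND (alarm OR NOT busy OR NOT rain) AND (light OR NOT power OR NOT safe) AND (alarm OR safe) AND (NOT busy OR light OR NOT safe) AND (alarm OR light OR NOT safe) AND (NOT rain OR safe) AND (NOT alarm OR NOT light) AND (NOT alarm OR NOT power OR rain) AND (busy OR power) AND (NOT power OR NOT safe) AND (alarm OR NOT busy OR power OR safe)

The formula is unsatisfiable.

Case light = True:
  (alarm OR NOT light) forces alarm = True.
  Clause (NOT alarm OR NOT light) is falsified — contradiction.
Case light = False:
  (alarm OR light) forces alarm = True.
  Clause (NOT alarm OR light) is falsified — contradiction.
Both cases fail, so the formula is unsatisfiable.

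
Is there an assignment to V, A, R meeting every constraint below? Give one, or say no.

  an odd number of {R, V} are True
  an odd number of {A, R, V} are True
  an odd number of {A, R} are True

V = False, A = False, R = True

{R, V}: 1 true → odd ✓
{A, R, V}: 1 true → odd ✓
{A, R}: 1 true → odd ✓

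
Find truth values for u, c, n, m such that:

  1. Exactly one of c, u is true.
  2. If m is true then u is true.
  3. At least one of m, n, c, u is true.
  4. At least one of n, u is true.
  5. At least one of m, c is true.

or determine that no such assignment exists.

u=T, c=F, n=T, m=T

  (1) {c, u}: 1 true — exactly one ✓
  (2) m=T ⇒ u: T ✓
  (3) {m, n, c, u}: 3 true — at least one ✓
  (4) {n, u}: 2 true — at least one ✓
  (5) {m, c}: 1 true — at least one ✓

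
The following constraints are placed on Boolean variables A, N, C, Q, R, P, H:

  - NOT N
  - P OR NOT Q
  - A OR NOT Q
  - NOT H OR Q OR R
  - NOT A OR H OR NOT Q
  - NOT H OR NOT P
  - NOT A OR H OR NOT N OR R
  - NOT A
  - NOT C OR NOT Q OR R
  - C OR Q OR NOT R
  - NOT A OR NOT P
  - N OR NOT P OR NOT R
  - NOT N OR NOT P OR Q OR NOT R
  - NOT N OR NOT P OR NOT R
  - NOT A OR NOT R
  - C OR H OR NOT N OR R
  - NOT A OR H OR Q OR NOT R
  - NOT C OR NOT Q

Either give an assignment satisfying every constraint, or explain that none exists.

Unit clause (NOT N) forces N = False.
Unit clause (NOT A) forces A = False.
In (A OR NOT Q) only NOT Q is left, so Q = False.
Set C = True.
Set R = False.
  then (NOT H OR Q OR R) forces H = False.
Set P = False.
All clauses satisfied.

A = False, N = False, C = True, Q = False, R = False, P = False, H = False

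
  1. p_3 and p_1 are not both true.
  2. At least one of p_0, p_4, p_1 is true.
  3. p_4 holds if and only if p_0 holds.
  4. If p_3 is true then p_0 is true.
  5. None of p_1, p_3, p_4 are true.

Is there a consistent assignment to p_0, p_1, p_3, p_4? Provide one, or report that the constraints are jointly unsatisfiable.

No satisfying assignment exists.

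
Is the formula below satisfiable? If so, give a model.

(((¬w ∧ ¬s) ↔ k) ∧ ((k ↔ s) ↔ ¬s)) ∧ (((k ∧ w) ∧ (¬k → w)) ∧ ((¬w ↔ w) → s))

No satisfying assignment exists.

Case w = True: the formula simplifies to (¬k ∧ ((k ↔ s) ↔ ¬s)) ∧ k.
  k = True: the conjunct ¬k is False.
  k = False: the conjunct k is False.
Case w = False: the conjunct w is False.
Both cases fail — unsatisfiable.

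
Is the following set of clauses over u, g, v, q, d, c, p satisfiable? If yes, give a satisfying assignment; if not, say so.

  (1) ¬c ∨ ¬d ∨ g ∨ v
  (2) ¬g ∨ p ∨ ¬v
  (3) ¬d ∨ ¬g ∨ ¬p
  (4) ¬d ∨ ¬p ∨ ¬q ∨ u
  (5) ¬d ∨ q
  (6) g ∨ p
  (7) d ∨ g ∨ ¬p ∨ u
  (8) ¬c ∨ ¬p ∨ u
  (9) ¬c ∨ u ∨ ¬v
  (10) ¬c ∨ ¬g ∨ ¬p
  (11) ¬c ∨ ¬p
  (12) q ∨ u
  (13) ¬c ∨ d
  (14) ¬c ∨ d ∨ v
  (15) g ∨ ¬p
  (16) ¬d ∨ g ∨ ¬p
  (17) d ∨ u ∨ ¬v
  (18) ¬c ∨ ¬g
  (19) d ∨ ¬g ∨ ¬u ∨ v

Set u = True.
Try g = False:
  (g ∨ p) forces p = True.
  clause (g ∨ ¬p) is falsified — backtrack.
So g = True.
  then (¬c ∨ ¬g) forces c = False.
Set v = True.
  then (¬g ∨ p ∨ ¬v) forces p = True.
  then (¬d ∨ ¬g ∨ ¬p) forces d = False.
Set q = True.
All clauses satisfied.

u: True, g: True, v: True, q: True, d: False, c: False, p: True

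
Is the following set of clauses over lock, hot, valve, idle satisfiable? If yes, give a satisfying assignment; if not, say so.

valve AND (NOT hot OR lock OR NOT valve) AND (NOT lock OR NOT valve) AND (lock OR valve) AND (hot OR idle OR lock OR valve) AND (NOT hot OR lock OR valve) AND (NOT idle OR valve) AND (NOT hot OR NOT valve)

lock=F, hot=F, valve=T, idle=T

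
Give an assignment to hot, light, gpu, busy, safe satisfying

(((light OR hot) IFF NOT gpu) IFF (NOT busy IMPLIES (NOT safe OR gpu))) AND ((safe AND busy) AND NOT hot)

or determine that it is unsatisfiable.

hot: False, light: True, gpu: False, busy: True, safe: True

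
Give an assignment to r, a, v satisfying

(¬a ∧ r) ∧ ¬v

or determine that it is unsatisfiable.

r: True, a: False, v: False

  ¬a ∧ r = True
    ¬a = True
  ¬v = True
Both conjuncts True, so the formula holds.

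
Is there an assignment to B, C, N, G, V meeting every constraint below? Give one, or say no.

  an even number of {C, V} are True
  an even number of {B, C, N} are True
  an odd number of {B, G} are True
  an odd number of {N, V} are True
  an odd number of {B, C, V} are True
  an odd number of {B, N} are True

B = True, C = True, N = False, G = False, V = True

{C, V}: 2 true → even ✓
{B, C, N}: 2 true → even ✓
{B, G}: 1 true → odd ✓
{N, V}: 1 true → odd ✓
{B, C, V}: 3 true → odd ✓
{B, N}: 1 true → odd ✓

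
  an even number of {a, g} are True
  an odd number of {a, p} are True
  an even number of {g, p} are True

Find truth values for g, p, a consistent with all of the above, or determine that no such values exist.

Unsatisfiable

Adding constraints 1, 2, 3 mod 2: every variable appears an even number of times on the left, so the left side is 0.
But the right sides sum to 1 (mod 2). 0 ≠ 1 — the system is inconsistent.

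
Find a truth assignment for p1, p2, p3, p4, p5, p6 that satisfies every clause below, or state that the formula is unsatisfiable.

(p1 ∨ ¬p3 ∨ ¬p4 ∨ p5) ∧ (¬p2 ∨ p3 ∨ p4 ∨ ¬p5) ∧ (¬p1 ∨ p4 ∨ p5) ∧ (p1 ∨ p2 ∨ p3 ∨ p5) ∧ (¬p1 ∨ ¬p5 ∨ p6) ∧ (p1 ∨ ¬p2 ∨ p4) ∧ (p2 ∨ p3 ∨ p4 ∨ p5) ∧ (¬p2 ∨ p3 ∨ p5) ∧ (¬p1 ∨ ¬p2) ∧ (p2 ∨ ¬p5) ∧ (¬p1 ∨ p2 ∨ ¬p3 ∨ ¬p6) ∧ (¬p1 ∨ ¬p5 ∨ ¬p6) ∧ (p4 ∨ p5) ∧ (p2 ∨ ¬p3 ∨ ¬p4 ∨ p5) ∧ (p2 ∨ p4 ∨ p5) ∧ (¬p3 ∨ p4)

p1: False; p2: True; p3: False; p4: True; p5: True; p6: True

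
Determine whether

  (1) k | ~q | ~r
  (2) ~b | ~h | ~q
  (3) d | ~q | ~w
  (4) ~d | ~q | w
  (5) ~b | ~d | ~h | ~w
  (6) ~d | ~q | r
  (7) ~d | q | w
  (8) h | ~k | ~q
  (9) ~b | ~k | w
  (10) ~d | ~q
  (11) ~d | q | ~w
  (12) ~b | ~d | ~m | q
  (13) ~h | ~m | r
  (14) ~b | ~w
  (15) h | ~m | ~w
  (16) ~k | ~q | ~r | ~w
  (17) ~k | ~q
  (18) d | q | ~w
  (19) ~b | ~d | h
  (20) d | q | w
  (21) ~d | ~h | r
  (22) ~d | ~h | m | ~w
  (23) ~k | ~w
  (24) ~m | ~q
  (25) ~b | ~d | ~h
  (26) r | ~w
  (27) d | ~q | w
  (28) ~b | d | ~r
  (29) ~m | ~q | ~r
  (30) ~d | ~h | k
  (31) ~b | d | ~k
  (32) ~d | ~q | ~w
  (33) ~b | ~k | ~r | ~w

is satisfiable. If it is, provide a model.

The formula is unsatisfiable.

Case q = True:
  (~d | ~q) forces d = False.
  (d | ~q | ~w) forces w = False.
  Clause (d | ~q | w) is falsified — contradiction.
Case q = False:
  If d = True:
    (~d | q | w) forces w = True.
    clause (~d | q | ~w) is falsified.
  If d = False:
    (d | q | ~w) forces w = False.
    clause (d | q | w) is falsified.
  Every sub-case reaches a contradiction.
Both cases fail, so the formula is unsatisfiable.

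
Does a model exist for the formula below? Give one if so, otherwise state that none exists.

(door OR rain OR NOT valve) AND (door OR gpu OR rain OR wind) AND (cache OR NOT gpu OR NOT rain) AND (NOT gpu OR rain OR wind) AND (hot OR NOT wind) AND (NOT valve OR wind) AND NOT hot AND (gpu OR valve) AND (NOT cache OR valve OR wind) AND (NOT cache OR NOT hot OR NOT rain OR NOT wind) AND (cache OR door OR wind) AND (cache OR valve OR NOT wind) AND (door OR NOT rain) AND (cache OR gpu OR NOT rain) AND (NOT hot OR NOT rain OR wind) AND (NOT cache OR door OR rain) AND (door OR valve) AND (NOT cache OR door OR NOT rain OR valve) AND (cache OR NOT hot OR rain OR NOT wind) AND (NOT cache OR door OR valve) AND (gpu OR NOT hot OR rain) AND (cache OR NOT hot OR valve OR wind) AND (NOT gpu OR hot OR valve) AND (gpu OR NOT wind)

The formula is unsatisfiable.

Case hot = True:
  Clause (NOT hot) is falsified — contradiction.
Case hot = False:
  (hot OR NOT wind) forces wind = False.
  (NOT valve OR wind) forces valve = False.
  (gpu OR valve) forces gpu = True.
  Clause (NOT gpu OR hot OR valve) is falsified — contradiction.
Both cases fail, so the formula is unsatisfiable.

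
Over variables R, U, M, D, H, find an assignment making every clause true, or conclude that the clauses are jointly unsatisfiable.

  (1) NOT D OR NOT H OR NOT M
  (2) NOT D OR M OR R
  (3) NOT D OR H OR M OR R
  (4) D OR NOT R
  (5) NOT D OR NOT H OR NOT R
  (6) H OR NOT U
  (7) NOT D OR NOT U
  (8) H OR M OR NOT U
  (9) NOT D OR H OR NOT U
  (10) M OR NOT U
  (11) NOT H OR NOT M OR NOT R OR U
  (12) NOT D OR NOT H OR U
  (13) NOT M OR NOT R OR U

Set R = False.
Set U = False.
Set M = True.
Set D = False.
Set H = True.
All clauses satisfied.

R=F, U=F, M=T, D=F, H=T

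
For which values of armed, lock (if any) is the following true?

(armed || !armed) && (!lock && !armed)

armed: False, lock: False

  armed || !armed = True
    !armed = True
  !lock && !armed = True
    !lock = True
    !armed = True
Both conjuncts True, so the formula holds.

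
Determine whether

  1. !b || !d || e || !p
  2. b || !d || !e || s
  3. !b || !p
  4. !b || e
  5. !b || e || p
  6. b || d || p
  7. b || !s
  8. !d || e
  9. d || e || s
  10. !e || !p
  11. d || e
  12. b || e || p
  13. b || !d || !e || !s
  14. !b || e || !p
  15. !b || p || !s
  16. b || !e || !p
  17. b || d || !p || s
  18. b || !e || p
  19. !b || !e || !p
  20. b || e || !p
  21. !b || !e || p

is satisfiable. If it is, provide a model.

The formula is unsatisfiable.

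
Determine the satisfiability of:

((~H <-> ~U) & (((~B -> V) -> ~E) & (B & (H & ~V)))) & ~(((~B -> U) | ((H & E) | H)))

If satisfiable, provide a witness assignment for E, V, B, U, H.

The formula is unsatisfiable.

Case B = True: the conjunct ~(((~B -> U) | ((H & E) | H))) becomes ~((True | ((H & E) | H))) = False.
Case B = False: the conjunct B is False.
Both cases fail — unsatisfiable.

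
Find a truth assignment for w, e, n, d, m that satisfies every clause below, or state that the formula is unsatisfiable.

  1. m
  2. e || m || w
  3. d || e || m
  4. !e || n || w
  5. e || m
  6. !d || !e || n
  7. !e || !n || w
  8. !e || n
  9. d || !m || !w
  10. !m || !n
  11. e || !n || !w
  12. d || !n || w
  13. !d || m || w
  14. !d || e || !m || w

w=F; e=F; n=F; d=F; m=T

Unit clause (m) forces m = True.
In (!m || !n) only !n is left, so n = False.
In (!e || n) only !e is left, so e = False.
Set w = False.
  then (!d || e || !m || w) forces d = False.
All clauses satisfied.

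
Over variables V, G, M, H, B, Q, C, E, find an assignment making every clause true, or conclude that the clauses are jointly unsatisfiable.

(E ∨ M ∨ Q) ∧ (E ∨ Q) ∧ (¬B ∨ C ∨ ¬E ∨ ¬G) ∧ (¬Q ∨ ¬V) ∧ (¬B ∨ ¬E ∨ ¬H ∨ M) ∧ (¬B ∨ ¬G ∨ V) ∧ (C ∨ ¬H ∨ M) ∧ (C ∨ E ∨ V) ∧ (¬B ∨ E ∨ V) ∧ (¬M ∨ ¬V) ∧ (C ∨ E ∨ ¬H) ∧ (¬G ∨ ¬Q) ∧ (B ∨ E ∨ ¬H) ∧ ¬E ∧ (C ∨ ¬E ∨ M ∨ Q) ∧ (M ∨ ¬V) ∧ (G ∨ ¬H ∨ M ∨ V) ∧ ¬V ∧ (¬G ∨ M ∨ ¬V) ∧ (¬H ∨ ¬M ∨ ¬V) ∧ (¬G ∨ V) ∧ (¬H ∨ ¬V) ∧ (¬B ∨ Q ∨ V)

V=F; G=F; M=F; H=F; B=F; Q=T; C=T; E=F

Unit clause (¬E) forces E = False.
Unit clause (¬V) forces V = False.
In (¬G ∨ V) only ¬G is left, so G = False.
In (E ∨ Q) only Q is left, so Q = True.
In (C ∨ E ∨ V) only C is left, so C = True.
In (¬B ∨ E ∨ V) only ¬B is left, so B = False.
In (B ∨ E ∨ ¬H) only ¬H is left, so H = False.
Set M = False.
All clauses satisfied.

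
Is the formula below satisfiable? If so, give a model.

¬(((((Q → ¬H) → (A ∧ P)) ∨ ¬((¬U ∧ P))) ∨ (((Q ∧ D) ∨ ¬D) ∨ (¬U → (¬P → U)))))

Case P = True: the formula becomes ¬(((((Q → ¬H) → A) ∨ ¬(¬U)) ∨ True)) = False.
Case P = False: the formula becomes ¬((True ∨ (((Q ∧ D) ∨ ¬D) ∨ (¬U → U)))) = False.
Both cases fail — unsatisfiable.

The formula is unsatisfiable.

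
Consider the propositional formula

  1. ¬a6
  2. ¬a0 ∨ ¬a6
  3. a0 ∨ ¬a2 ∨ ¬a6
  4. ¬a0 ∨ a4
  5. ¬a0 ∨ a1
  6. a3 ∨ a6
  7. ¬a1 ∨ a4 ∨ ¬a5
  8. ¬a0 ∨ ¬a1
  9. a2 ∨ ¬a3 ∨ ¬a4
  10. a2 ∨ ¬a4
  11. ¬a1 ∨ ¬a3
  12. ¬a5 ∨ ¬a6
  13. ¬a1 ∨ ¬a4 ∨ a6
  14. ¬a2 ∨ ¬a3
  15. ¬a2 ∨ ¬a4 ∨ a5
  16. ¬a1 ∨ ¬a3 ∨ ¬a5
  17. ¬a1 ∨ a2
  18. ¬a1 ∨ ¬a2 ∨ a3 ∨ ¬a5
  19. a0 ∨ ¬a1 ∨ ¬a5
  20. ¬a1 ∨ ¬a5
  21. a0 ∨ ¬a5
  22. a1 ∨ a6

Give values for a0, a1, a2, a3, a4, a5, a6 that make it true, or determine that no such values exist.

UNSATISFIABLE

Case a6 = True:
  Clause (¬a6) is falsified — contradiction.
Case a6 = False:
  (a3 ∨ a6) forces a3 = True.
  (¬a1 ∨ ¬a3) forces a1 = False.
  Clause (a1 ∨ a6) is falsified — contradiction.
Both cases fail, so the formula is unsatisfiable.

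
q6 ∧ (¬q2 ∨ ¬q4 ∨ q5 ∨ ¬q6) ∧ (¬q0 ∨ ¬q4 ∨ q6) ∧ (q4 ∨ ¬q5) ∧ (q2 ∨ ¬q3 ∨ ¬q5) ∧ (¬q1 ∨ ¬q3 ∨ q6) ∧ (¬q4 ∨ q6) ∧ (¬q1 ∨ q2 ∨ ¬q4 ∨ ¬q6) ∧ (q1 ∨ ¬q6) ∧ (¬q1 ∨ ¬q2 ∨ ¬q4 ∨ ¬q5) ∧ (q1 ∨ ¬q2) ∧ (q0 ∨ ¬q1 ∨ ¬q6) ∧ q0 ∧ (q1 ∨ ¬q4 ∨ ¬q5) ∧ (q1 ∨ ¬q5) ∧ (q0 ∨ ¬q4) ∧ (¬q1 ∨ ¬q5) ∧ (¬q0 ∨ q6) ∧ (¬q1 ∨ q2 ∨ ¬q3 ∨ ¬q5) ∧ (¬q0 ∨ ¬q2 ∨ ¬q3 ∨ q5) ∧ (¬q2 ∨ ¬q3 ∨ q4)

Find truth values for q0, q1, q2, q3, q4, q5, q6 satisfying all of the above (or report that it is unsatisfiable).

Unit clause (q6) forces q6 = True.
In (q1 ∨ ¬q6) only q1 is left, so q1 = True.
In (q0 ∨ ¬q1 ∨ ¬q6) only q0 is left, so q0 = True.
In (¬q1 ∨ ¬q5) only ¬q5 is left, so q5 = False.
Set q2 = False.
  then (¬q1 ∨ q2 ∨ ¬q4 ∨ ¬q6) forces q4 = False.
Set q3 = False.
All clauses satisfied.

q0: True, q1: True, q2: False, q3: False, q4: False, q5: False, q6: True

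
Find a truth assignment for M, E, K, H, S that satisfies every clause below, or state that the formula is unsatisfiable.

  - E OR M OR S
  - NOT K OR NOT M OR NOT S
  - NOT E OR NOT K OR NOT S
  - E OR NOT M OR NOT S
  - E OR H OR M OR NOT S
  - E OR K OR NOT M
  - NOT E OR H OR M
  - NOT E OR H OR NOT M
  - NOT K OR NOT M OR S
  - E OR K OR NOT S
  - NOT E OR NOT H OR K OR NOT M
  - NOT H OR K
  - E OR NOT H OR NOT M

M = False, E = False, K = True, H = True, S = True

Set M = False.
Set E = False.
  then (E OR M OR S) forces S = True.
  then (E OR H OR M OR NOT S) forces H = True.
  then (E OR K OR NOT S) forces K = True.
All clauses satisfied.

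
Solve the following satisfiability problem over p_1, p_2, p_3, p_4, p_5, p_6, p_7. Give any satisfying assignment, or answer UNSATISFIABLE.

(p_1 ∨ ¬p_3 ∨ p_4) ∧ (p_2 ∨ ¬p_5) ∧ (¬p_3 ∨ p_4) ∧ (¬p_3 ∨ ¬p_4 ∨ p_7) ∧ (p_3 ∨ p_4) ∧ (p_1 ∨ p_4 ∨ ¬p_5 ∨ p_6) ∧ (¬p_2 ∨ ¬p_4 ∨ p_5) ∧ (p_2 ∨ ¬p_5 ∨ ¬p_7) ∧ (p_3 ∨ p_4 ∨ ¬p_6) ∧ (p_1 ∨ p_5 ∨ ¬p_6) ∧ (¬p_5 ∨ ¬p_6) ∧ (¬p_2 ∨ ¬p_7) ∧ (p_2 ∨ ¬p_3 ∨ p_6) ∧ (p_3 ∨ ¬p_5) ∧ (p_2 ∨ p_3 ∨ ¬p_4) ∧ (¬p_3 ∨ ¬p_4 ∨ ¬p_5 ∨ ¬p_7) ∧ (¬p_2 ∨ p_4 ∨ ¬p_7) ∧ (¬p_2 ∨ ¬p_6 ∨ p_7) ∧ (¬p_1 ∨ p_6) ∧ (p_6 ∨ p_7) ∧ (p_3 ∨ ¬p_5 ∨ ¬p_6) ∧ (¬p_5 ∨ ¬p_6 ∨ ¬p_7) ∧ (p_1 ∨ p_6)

p_1=T, p_2=F, p_3=T, p_4=T, p_5=F, p_6=T, p_7=T

Try p_1 = False:
  (p_1 ∨ p_6) forces p_6 = True.
  (p_1 ∨ p_5 ∨ ¬p_6) forces p_5 = True.
  clause (¬p_5 ∨ ¬p_6) is falsified — backtrack.
So p_1 = True.
  then (¬p_1 ∨ p_6) forces p_6 = True.
  then (¬p_5 ∨ ¬p_6) forces p_5 = False.
Try p_2 = True:
  (¬p_2 ∨ ¬p_4 ∨ p_5) forces p_4 = False.
  (¬p_3 ∨ p_4) forces p_3 = False.
  clause (p_3 ∨ p_4) is falsified — backtrack.
So p_2 = False.
Try p_3 = False:
  (p_3 ∨ p_4) forces p_4 = True.
  clause (p_2 ∨ p_3 ∨ ¬p_4) is falsified — backtrack.
So p_3 = True.
  then (¬p_3 ∨ p_4) forces p_4 = True.
  then (¬p_3 ∨ ¬p_4 ∨ p_7) forces p_7 = True.
All clauses satisfied.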